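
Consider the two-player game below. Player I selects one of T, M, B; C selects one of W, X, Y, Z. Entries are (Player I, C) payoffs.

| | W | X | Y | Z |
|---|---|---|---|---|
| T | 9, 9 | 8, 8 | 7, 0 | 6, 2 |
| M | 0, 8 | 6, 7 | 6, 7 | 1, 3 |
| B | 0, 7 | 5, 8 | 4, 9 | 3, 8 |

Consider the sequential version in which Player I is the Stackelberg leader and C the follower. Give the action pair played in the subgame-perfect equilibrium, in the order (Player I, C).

C best-responds to each possible Player I move:
- T: BR = W, leader payoff 9.
- M: BR = W, leader payoff 0.
- B: BR = Y, leader payoff 4.
Maximizing over 9, 0, 4, Player I chooses T. Subgame-perfect outcome: (T, W) with payoffs (9, 9).

(T, W)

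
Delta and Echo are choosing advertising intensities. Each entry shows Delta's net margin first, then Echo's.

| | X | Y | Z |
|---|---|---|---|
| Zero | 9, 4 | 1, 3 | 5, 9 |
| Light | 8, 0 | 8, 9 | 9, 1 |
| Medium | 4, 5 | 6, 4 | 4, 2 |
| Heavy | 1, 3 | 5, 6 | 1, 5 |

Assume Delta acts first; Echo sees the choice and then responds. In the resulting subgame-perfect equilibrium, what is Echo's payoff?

Work backward from Echo's decision.
- Zero: Echo compares 4, 3, 9 and picks Z; Delta would get 5.
- Light: Echo compares 0, 9, 1 and picks Y; Delta would get 8.
- Medium: Echo compares 5, 4, 2 and picks X; Delta would get 4.
- Heavy: Echo compares 3, 6, 5 and picks Y; Delta would get 5.
Among 5, 8, 4, 5, the best is 8 at Light. Subgame-perfect outcome: (Light, Y) with payoffs (8, 9).

9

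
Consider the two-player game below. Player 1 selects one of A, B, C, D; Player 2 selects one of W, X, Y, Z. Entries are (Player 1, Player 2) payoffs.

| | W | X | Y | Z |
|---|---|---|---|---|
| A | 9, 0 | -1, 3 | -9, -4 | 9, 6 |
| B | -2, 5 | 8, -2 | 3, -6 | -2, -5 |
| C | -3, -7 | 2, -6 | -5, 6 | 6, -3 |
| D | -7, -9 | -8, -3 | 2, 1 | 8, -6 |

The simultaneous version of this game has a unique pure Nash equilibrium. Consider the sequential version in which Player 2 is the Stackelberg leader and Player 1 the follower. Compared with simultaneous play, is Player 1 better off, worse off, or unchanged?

Work backward from Player 1's decision.
- W → Player 1 plays A (best of 9, -2, -3, -7); Player 2 gets 0.
- X → Player 1 plays B (best of -1, 8, 2, -8); Player 2 gets -2.
- Y → Player 1 plays B (best of -9, 3, -5, 2); Player 2 gets -6.
- Z → Player 1 plays A (best of 9, -2, 6, 8); Player 2 gets 6.
Player 2's induced payoffs are 0, -2, -6, 6, so Player 2 commits to Z. Subgame-perfect outcome: (A, Z) with payoffs (9, 6).
Now find the simultaneous Nash equilibrium.
Player 1's best replies: W→A; X→B; Y→B; Z→A.
Player 2's best replies: A→Z; B→W; C→Y; D→Y.
The unique mutual best reply is (A, Z), giving (9, 6).
Player 1 earns 9 sequentially versus 9 at the Nash outcome: unchanged.

unchanged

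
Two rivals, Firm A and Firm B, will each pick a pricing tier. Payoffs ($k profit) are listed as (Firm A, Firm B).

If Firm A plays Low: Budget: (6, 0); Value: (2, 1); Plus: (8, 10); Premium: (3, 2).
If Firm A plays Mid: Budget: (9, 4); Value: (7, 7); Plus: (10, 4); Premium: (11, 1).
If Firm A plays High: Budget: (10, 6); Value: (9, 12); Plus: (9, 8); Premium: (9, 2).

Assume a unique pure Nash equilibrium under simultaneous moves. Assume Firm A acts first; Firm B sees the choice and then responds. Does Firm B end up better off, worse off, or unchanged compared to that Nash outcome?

Backward induction with Firm A moving first.
- Low: Firm B compares 0, 1, 10, 2 and picks Plus; Firm A would get 8.
- Mid: Firm B compares 4, 7, 4, 1 and picks Value; Firm A would get 7.
- High: Firm B compares 6, 12, 8, 2 and picks Value; Firm A would get 9.
Maximizing over 8, 7, 9, Firm A chooses High. Subgame-perfect outcome: (High, Value) with payoffs (9, 12).
For the simultaneous game, intersect best replies.
Firm A's best replies: Budget→High; Value→High; Plus→Mid; Premium→Mid.
Firm B's best replies: Low→Plus; Mid→Value; High→Value.
Only (High, Value) has each player best-responding; Nash payoffs (9, 12).
Firm B earns 12 sequentially versus 12 at the Nash outcome: unchanged.

unchanged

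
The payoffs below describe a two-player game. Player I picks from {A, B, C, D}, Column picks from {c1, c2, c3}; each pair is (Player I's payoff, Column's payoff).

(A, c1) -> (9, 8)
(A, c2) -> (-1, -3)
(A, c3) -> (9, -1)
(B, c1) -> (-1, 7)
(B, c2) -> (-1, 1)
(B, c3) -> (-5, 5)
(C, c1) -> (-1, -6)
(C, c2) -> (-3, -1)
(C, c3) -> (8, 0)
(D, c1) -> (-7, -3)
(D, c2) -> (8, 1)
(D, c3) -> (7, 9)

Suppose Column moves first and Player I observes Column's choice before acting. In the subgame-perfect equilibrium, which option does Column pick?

c1

Player I best-responds to each possible Column move:
- c1: BR = A, leader payoff 8.
- c2: BR = D, leader payoff 1.
- c3: BR = A, leader payoff -1.
Maximizing over 8, 1, -1, Column chooses c1. Subgame-perfect outcome: (A, c1) with payoffs (9, 8).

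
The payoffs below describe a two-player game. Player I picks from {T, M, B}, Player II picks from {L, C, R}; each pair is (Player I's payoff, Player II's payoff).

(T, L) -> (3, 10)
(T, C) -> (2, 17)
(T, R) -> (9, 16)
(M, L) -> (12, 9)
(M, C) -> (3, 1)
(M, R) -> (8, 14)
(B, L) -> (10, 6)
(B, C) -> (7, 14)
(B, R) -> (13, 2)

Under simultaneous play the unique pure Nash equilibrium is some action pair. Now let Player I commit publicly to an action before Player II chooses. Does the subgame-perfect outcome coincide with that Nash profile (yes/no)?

no

Player II best-responds to each possible Player I move:
- T: BR = C, leader payoff 2.
- M: BR = R, leader payoff 8.
- B: BR = C, leader payoff 7.
Player I's induced payoffs are 2, 8, 7, so Player I commits to M. Subgame-perfect outcome: (M, R) with payoffs (8, 14).
Under simultaneous play:
Player I's best replies: L→M; C→B; R→B.
Player II's best replies: T→C; M→R; B→C.
Only (B, C) has each player best-responding; Nash payoffs (7, 14).
Sequential outcome (M, R) differs from the Nash profile (B, C).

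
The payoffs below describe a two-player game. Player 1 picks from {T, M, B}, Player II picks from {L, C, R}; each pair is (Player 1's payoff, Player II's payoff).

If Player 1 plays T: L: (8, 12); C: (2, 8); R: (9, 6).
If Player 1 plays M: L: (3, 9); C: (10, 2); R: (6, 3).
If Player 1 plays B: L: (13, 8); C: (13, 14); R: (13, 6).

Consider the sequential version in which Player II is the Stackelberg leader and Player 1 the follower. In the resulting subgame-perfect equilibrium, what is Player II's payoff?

14

Work backward from Player 1's decision.
- L: BR = B, leader payoff 8.
- C: BR = B, leader payoff 14.
- R: BR = B, leader payoff 6.
Among 8, 14, 6, the best is 14 at C. Subgame-perfect outcome: (B, C) with payoffs (13, 14).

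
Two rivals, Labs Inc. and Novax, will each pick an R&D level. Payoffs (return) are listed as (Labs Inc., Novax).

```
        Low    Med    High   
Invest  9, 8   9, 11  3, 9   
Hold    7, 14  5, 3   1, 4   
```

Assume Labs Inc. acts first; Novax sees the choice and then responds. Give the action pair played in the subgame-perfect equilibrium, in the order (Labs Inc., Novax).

(Invest, Med)

Work backward from Novax's decision.
- Invest: BR = Med, leader payoff 9.
- Hold: BR = Low, leader payoff 7.
Among 9, 7, the best is 9 at Invest. Subgame-perfect outcome: (Invest, Med) with payoffs (9, 11).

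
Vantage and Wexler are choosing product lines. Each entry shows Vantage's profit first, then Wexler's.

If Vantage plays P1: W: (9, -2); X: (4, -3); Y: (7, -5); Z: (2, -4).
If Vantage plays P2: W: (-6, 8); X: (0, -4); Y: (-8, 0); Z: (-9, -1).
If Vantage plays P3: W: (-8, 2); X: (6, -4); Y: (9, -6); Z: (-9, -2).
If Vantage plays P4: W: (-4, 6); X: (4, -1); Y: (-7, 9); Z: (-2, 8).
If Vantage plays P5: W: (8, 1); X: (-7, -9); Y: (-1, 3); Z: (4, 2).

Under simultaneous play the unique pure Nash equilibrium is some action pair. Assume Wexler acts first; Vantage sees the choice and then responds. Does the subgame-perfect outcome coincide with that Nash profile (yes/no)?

no

Solve by backward induction (Wexler leads).
- W: BR = P1, leader payoff -2.
- X: BR = P3, leader payoff -4.
- Y: BR = P3, leader payoff -6.
- Z: BR = P5, leader payoff 2.
Maximizing over -2, -4, -6, 2, Wexler chooses Z. Subgame-perfect outcome: (P5, Z) with payoffs (4, 2).
Under simultaneous play:
Vantage's best replies: W→P1; X→P3; Y→P3; Z→P5.
Wexler's best replies: P1→W; P2→W; P3→W; P4→Y; P5→Y.
The unique mutual best reply is (P1, W), giving (9, -2).
Sequential outcome (P5, Z) differs from the Nash profile (P1, W).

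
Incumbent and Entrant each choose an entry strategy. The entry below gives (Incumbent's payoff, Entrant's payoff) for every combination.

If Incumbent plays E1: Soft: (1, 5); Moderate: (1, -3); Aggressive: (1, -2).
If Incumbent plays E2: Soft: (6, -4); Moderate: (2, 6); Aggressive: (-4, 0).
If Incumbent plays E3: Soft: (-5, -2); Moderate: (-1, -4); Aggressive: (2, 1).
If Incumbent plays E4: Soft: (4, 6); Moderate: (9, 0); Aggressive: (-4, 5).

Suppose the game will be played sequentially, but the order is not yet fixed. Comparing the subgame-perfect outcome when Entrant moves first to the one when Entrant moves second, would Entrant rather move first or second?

If Incumbent leads: Entrant's best replies are E1→Soft, E2→Moderate, E3→Aggressive, E4→Soft; Incumbent's induced payoffs 1, 2, 2, 4; outcome (E4, Soft), payoffs (4, 6).
If Entrant leads: Incumbent's best replies are Soft→E2, Moderate→E4, Aggressive→E3; Entrant's induced payoffs -4, 0, 1; outcome (E3, Aggressive), payoffs (2, 1).
Entrant gets 1 moving first and 6 moving second, so Entrant prefers to move second.

second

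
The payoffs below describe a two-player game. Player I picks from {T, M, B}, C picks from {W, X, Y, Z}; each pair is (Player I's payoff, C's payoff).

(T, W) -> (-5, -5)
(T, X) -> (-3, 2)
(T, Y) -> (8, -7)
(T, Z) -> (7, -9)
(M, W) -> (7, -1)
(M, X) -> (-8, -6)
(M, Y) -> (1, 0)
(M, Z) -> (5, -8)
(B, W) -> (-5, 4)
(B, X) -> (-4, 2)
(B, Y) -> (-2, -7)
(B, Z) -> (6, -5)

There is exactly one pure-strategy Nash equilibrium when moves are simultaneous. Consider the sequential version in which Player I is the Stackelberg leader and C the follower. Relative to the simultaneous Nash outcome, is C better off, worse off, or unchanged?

Backward induction with Player I moving first.
- T: C compares -5, 2, -7, -9 and picks X; Player I would get -3.
- M: C compares -1, -6, 0, -8 and picks Y; Player I would get 1.
- B: C compares 4, 2, -7, -5 and picks W; Player I would get -5.
Maximizing over -3, 1, -5, Player I chooses M. Subgame-perfect outcome: (M, Y) with payoffs (1, 0).
For the simultaneous game, intersect best replies.
Player I's best replies: W→M; X→T; Y→T; Z→T.
C's best replies: T→X; M→Y; B→W.
Only (T, X) has each player best-responding; Nash payoffs (-3, 2).
C earns 0 sequentially versus 2 at the Nash outcome: worse off.

worse off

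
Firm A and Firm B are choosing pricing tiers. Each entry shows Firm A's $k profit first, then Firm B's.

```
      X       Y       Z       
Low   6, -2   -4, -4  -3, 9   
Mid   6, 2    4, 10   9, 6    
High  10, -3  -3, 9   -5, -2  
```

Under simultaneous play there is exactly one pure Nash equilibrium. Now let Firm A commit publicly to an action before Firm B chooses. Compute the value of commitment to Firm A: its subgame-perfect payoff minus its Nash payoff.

0

Backward induction with Firm A moving first.
- Low → Firm B plays Z (best of -2, -4, 9); Firm A gets -3.
- Mid → Firm B plays Y (best of 2, 10, 6); Firm A gets 4.
- High → Firm B plays Y (best of -3, 9, -2); Firm A gets -3.
Among -3, 4, -3, the best is 4 at Mid. Subgame-perfect outcome: (Mid, Y) with payoffs (4, 10).
Under simultaneous play:
Firm A's best replies: X→High; Y→Mid; Z→Mid.
Firm B's best replies: Low→Z; Mid→Y; High→Y.
The unique mutual best reply is (Mid, Y), giving (4, 10).
Firm A's commitment gain: 4 − 4 = 0.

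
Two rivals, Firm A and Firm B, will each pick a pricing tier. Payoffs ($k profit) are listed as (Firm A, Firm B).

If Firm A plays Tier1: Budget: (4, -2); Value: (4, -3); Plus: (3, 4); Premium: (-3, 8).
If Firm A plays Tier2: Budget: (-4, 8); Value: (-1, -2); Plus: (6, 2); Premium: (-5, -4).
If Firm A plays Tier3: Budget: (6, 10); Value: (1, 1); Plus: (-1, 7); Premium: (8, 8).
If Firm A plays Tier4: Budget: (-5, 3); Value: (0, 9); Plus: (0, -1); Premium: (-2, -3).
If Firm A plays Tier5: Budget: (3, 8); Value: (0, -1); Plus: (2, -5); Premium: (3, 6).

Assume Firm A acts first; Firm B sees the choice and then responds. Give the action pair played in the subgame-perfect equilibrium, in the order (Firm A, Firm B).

Backward induction with Firm A moving first.
- Tier1 → Firm B plays Premium (best of -2, -3, 4, 8); Firm A gets -3.
- Tier2 → Firm B plays Budget (best of 8, -2, 2, -4); Firm A gets -4.
- Tier3 → Firm B plays Budget (best of 10, 1, 7, 8); Firm A gets 6.
- Tier4 → Firm B plays Value (best of 3, 9, -1, -3); Firm A gets 0.
- Tier5 → Firm B plays Budget (best of 8, -1, -5, 6); Firm A gets 3.
Maximizing over -3, -4, 6, 0, 3, Firm A chooses Tier3. Subgame-perfect outcome: (Tier3, Budget) with payoffs (6, 10).

(Tier3, Budget)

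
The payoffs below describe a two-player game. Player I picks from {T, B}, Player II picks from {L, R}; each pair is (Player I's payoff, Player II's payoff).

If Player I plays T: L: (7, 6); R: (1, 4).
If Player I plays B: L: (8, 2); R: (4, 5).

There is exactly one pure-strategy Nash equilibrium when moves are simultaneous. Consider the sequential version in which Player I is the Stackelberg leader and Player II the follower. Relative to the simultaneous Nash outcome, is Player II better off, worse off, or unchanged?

better off

Backward induction with Player I moving first.
- T: BR = L, leader payoff 7.
- B: BR = R, leader payoff 4.
Player I's induced payoffs are 7, 4, so Player I commits to T. Subgame-perfect outcome: (T, L) with payoffs (7, 6).
For the simultaneous game, intersect best replies.
Player I's best replies: L→B; R→B.
Player II's best replies: T→L; B→R.
The unique mutual best reply is (B, R), giving (4, 5).
Player II earns 6 sequentially versus 5 at the Nash outcome: better off.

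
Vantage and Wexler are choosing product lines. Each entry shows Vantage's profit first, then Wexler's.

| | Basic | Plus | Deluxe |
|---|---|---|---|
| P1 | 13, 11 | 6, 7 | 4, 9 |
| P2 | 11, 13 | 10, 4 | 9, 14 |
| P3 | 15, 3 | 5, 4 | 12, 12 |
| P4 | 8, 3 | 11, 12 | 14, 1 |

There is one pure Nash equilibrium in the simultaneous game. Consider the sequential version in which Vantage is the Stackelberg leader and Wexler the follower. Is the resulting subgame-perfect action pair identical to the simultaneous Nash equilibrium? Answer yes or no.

no

Wexler best-responds to each possible Vantage move:
- P1: BR = Basic, leader payoff 13.
- P2: BR = Deluxe, leader payoff 9.
- P3: BR = Deluxe, leader payoff 12.
- P4: BR = Plus, leader payoff 11.
Among 13, 9, 12, 11, the best is 13 at P1. Subgame-perfect outcome: (P1, Basic) with payoffs (13, 11).
For the simultaneous game, intersect best replies.
Vantage's best replies: Basic→P3; Plus→P4; Deluxe→P4.
Wexler's best replies: P1→Basic; P2→Deluxe; P3→Deluxe; P4→Plus.
The unique mutual best reply is (P4, Plus), giving (11, 12).
Sequential outcome (P1, Basic) differs from the Nash profile (P4, Plus).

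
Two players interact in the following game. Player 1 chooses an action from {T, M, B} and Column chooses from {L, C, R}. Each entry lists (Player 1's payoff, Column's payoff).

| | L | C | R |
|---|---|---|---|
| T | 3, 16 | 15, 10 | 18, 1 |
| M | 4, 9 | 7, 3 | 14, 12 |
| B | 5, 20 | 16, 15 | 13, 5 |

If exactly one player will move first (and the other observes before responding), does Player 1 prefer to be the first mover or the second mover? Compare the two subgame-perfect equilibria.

first

If Player 1 leads: Column's best replies are T→L, M→R, B→L; Player 1's induced payoffs 3, 14, 5; outcome (M, R), payoffs (14, 12).
If Column leads: Player 1's best replies are L→B, C→B, R→T; Column's induced payoffs 20, 15, 1; outcome (B, L), payoffs (5, 20).
Player 1 gets 14 moving first and 5 moving second, so Player 1 prefers to move first.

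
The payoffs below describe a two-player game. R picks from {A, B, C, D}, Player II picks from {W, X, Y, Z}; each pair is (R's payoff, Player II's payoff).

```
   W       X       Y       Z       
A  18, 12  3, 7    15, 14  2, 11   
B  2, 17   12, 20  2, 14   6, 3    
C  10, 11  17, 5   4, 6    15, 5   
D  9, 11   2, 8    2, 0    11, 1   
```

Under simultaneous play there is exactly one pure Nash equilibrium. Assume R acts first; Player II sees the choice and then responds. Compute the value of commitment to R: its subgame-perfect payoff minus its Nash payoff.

Solve by backward induction (R leads).
- A → Player II plays Y (best of 12, 7, 14, 11); R gets 15.
- B → Player II plays X (best of 17, 20, 14, 3); R gets 12.
- C → Player II plays W (best of 11, 5, 6, 5); R gets 10.
- D → Player II plays W (best of 11, 8, 0, 1); R gets 9.
R's induced payoffs are 15, 12, 10, 9, so R commits to A. Subgame-perfect outcome: (A, Y) with payoffs (15, 14).
Under simultaneous play:
R's best replies: W→A; X→C; Y→A; Z→C.
Player II's best replies: A→Y; B→X; C→W; D→W.
Only (A, Y) has each player best-responding; Nash payoffs (15, 14).
R's commitment gain: 15 − 15 = 0.

0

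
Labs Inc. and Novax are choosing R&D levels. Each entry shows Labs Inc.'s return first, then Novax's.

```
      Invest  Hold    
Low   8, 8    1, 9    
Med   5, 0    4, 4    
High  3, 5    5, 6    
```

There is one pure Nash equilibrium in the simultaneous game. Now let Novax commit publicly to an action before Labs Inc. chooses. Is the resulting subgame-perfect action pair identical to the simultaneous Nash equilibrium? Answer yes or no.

no

Solve by backward induction (Novax leads).
- Invest: BR = Low, leader payoff 8.
- Hold: BR = High, leader payoff 6.
Maximizing over 8, 6, Novax chooses Invest. Subgame-perfect outcome: (Low, Invest) with payoffs (8, 8).
For the simultaneous game, intersect best replies.
Labs Inc.'s best replies: Invest→Low; Hold→High.
Novax's best replies: Low→Hold; Med→Hold; High→Hold.
The unique mutual best reply is (High, Hold), giving (5, 6).
Sequential outcome (Low, Invest) differs from the Nash profile (High, Hold).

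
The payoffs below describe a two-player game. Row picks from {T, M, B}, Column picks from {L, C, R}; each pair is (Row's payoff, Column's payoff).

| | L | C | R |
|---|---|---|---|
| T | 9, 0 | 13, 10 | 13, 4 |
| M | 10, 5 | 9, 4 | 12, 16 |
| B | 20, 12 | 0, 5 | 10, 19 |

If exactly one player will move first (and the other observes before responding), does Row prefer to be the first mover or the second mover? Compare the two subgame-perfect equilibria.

If Row leads: Column's best replies are T→C, M→R, B→R; Row's induced payoffs 13, 12, 10; outcome (T, C), payoffs (13, 10).
If Column leads: Row's best replies are L→B, C→T, R→T; Column's induced payoffs 12, 10, 4; outcome (B, L), payoffs (20, 12).
Row gets 13 moving first and 20 moving second, so Row prefers to move second.

second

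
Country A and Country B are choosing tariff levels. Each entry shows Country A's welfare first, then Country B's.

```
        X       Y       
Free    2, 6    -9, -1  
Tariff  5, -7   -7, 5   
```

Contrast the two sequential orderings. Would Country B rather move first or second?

If Country A leads: Country B's best replies are Free→X, Tariff→Y; Country A's induced payoffs 2, -7; outcome (Free, X), payoffs (2, 6).
If Country B leads: Country A's best replies are X→Tariff, Y→Tariff; Country B's induced payoffs -7, 5; outcome (Tariff, Y), payoffs (-7, 5).
Country B gets 5 moving first and 6 moving second, so Country B prefers to move second.

second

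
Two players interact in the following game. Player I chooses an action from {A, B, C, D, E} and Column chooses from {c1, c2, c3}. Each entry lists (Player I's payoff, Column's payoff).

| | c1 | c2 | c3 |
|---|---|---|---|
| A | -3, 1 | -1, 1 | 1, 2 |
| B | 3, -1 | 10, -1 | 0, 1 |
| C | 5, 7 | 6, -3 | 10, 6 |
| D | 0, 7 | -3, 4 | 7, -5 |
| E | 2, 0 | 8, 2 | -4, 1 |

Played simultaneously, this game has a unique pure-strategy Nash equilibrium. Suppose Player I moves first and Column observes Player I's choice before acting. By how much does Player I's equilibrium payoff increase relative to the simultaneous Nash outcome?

Column best-responds to each possible Player I move:
- A → Column plays c3 (best of 1, 1, 2); Player I gets 1.
- B → Column plays c3 (best of -1, -1, 1); Player I gets 0.
- C → Column plays c1 (best of 7, -3, 6); Player I gets 5.
- D → Column plays c1 (best of 7, 4, -5); Player I gets 0.
- E → Column plays c2 (best of 0, 2, 1); Player I gets 8.
Player I's induced payoffs are 1, 0, 5, 0, 8, so Player I commits to E. Subgame-perfect outcome: (E, c2) with payoffs (8, 2).
For the simultaneous game, intersect best replies.
Player I's best replies: c1→C; c2→B; c3→C.
Column's best replies: A→c3; B→c3; C→c1; D→c1; E→c2.
The unique mutual best reply is (C, c1), giving (5, 7).
Player I's commitment gain: 8 − 5 = 3.

3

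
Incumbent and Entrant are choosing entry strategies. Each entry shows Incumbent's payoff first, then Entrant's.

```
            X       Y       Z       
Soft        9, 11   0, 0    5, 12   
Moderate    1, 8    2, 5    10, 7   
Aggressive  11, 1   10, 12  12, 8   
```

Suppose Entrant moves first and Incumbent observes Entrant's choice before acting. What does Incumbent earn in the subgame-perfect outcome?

10

Incumbent best-responds to each possible Entrant move:
- X → Incumbent plays Aggressive (best of 9, 1, 11); Entrant gets 1.
- Y → Incumbent plays Aggressive (best of 0, 2, 10); Entrant gets 12.
- Z → Incumbent plays Aggressive (best of 5, 10, 12); Entrant gets 8.
Among 1, 12, 8, the best is 12 at Y. Subgame-perfect outcome: (Aggressive, Y) with payoffs (10, 12).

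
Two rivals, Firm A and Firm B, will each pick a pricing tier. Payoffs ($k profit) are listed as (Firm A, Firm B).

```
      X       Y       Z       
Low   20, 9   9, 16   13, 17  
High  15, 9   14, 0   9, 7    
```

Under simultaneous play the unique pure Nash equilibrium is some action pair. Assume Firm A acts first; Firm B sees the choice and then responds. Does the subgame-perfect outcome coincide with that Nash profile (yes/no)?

no

Work backward from Firm B's decision.
- Low: Firm B compares 9, 16, 17 and picks Z; Firm A would get 13.
- High: Firm B compares 9, 0, 7 and picks X; Firm A would get 15.
Among 13, 15, the best is 15 at High. Subgame-perfect outcome: (High, X) with payoffs (15, 9).
Now find the simultaneous Nash equilibrium.
Firm A's best replies: X→Low; Y→High; Z→Low.
Firm B's best replies: Low→Z; High→X.
Only (Low, Z) has each player best-responding; Nash payoffs (13, 17).
Sequential outcome (High, X) differs from the Nash profile (Low, Z).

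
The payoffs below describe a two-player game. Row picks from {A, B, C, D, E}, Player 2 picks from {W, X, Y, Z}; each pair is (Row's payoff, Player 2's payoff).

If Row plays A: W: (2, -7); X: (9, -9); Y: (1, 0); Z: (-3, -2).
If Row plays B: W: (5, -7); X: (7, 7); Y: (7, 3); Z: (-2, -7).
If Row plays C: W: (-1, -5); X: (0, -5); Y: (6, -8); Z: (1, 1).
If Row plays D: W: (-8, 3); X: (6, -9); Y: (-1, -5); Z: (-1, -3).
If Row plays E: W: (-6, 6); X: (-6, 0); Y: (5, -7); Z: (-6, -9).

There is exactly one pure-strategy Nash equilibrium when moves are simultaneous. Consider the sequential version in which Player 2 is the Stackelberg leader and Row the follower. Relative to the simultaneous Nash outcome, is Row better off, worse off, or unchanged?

Row best-responds to each possible Player 2 move:
- W: Row compares 2, 5, -1, -8, -6 and picks B; Player 2 would get -7.
- X: Row compares 9, 7, 0, 6, -6 and picks A; Player 2 would get -9.
- Y: Row compares 1, 7, 6, -1, 5 and picks B; Player 2 would get 3.
- Z: Row compares -3, -2, 1, -1, -6 and picks C; Player 2 would get 1.
Player 2's induced payoffs are -7, -9, 3, 1, so Player 2 commits to Y. Subgame-perfect outcome: (B, Y) with payoffs (7, 3).
Now find the simultaneous Nash equilibrium.
Row's best replies: W→B; X→A; Y→B; Z→C.
Player 2's best replies: A→Y; B→X; C→Z; D→W; E→W.
Only (C, Z) has each player best-responding; Nash payoffs (1, 1).
Row earns 7 sequentially versus 1 at the Nash outcome: better off.

better off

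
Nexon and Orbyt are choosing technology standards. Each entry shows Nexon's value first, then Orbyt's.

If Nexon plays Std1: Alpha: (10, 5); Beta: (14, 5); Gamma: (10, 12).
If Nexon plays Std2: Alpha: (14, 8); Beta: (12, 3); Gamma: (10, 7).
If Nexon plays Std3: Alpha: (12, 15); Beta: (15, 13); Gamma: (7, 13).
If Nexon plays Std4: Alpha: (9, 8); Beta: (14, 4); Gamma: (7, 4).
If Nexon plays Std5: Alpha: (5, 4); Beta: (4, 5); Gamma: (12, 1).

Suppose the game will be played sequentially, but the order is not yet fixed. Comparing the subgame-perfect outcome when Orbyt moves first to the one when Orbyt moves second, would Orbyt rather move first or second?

If Nexon leads: Orbyt's best replies are Std1→Gamma, Std2→Alpha, Std3→Alpha, Std4→Alpha, Std5→Beta; Nexon's induced payoffs 10, 14, 12, 9, 4; outcome (Std2, Alpha), payoffs (14, 8).
If Orbyt leads: Nexon's best replies are Alpha→Std2, Beta→Std3, Gamma→Std5; Orbyt's induced payoffs 8, 13, 1; outcome (Std3, Beta), payoffs (15, 13).
Orbyt gets 13 moving first and 8 moving second, so Orbyt prefers to move first.

first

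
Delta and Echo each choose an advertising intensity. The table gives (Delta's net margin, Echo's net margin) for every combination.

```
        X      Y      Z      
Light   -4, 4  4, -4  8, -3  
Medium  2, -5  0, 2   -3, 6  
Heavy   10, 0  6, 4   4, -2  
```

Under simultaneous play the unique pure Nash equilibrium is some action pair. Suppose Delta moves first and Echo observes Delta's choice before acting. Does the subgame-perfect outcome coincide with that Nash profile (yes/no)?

Echo best-responds to each possible Delta move:
- Light: BR = X, leader payoff -4.
- Medium: BR = Z, leader payoff -3.
- Heavy: BR = Y, leader payoff 6.
Maximizing over -4, -3, 6, Delta chooses Heavy. Subgame-perfect outcome: (Heavy, Y) with payoffs (6, 4).
Now find the simultaneous Nash equilibrium.
Delta's best replies: X→Heavy; Y→Heavy; Z→Light.
Echo's best replies: Light→X; Medium→Z; Heavy→Y.
Only (Heavy, Y) has each player best-responding; Nash payoffs (6, 4).
Sequential outcome (Heavy, Y) coincides with the Nash profile (Heavy, Y).

yes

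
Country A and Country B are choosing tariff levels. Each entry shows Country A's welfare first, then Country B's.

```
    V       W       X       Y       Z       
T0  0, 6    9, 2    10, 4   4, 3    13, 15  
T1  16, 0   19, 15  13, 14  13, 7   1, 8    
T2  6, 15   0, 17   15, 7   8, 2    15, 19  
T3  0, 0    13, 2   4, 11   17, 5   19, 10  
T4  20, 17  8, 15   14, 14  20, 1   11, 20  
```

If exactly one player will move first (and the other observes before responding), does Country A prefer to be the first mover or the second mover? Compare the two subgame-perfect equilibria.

second

If Country A leads: Country B's best replies are T0→Z, T1→W, T2→Z, T3→X, T4→Z; Country A's induced payoffs 13, 19, 15, 4, 11; outcome (T1, W), payoffs (19, 15).
If Country B leads: Country A's best replies are V→T4, W→T1, X→T2, Y→T4, Z→T3; Country B's induced payoffs 17, 15, 7, 1, 10; outcome (T4, V), payoffs (20, 17).
Country A gets 19 moving first and 20 moving second, so Country A prefers to move second.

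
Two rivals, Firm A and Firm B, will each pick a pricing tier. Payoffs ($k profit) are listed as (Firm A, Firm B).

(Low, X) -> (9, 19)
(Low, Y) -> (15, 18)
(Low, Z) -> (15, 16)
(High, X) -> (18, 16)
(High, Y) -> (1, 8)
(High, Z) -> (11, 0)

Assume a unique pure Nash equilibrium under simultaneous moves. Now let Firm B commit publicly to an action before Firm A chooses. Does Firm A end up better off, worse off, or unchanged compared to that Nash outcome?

Work backward from Firm A's decision.
- X → Firm A plays High (best of 9, 18); Firm B gets 16.
- Y → Firm A plays Low (best of 15, 1); Firm B gets 18.
- Z → Firm A plays Low (best of 15, 11); Firm B gets 16.
Among 16, 18, 16, the best is 18 at Y. Subgame-perfect outcome: (Low, Y) with payoffs (15, 18).
Now find the simultaneous Nash equilibrium.
Firm A's best replies: X→High; Y→Low; Z→Low.
Firm B's best replies: Low→X; High→X.
The unique mutual best reply is (High, X), giving (18, 16).
Firm A earns 15 sequentially versus 18 at the Nash outcome: worse off.

worse off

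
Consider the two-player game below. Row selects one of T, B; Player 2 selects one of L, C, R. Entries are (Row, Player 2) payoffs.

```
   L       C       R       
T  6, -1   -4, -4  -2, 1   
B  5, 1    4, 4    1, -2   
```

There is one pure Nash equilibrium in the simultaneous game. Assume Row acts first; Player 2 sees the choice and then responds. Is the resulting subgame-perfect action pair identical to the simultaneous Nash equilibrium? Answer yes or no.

yes

Backward induction with Row moving first.
- T: BR = R, leader payoff -2.
- B: BR = C, leader payoff 4.
Maximizing over -2, 4, Row chooses B. Subgame-perfect outcome: (B, C) with payoffs (4, 4).
Under simultaneous play:
Row's best replies: L→T; C→B; R→B.
Player 2's best replies: T→R; B→C.
The unique mutual best reply is (B, C), giving (4, 4).
Sequential outcome (B, C) coincides with the Nash profile (B, C).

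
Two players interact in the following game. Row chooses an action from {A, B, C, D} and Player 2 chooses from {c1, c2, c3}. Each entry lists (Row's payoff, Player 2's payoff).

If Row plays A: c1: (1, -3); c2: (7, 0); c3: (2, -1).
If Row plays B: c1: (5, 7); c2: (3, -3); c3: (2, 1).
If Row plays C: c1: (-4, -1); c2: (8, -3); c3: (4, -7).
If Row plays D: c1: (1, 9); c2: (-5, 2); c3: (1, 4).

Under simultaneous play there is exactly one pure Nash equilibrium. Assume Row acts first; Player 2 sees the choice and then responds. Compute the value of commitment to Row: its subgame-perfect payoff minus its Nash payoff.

2

Backward induction with Row moving first.
- A → Player 2 plays c2 (best of -3, 0, -1); Row gets 7.
- B → Player 2 plays c1 (best of 7, -3, 1); Row gets 5.
- C → Player 2 plays c1 (best of -1, -3, -7); Row gets -4.
- D → Player 2 plays c1 (best of 9, 2, 4); Row gets 1.
Among 7, 5, -4, 1, the best is 7 at A. Subgame-perfect outcome: (A, c2) with payoffs (7, 0).
Under simultaneous play:
Row's best replies: c1→B; c2→C; c3→C.
Player 2's best replies: A→c2; B→c1; C→c1; D→c1.
Only (B, c1) has each player best-responding; Nash payoffs (5, 7).
Row's commitment gain: 7 − 5 = 2.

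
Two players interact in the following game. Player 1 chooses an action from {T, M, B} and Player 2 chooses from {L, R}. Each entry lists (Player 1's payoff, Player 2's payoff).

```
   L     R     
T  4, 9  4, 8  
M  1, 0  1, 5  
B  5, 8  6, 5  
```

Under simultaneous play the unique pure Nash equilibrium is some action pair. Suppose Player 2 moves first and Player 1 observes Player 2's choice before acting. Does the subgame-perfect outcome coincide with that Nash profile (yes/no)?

Work backward from Player 1's decision.
- L: Player 1 compares 4, 1, 5 and picks B; Player 2 would get 8.
- R: Player 1 compares 4, 1, 6 and picks B; Player 2 would get 5.
Among 8, 5, the best is 8 at L. Subgame-perfect outcome: (B, L) with payoffs (5, 8).
For the simultaneous game, intersect best replies.
Player 1's best replies: L→B; R→B.
Player 2's best replies: T→L; M→R; B→L.
The unique mutual best reply is (B, L), giving (5, 8).
Sequential outcome (B, L) coincides with the Nash profile (B, L).

yes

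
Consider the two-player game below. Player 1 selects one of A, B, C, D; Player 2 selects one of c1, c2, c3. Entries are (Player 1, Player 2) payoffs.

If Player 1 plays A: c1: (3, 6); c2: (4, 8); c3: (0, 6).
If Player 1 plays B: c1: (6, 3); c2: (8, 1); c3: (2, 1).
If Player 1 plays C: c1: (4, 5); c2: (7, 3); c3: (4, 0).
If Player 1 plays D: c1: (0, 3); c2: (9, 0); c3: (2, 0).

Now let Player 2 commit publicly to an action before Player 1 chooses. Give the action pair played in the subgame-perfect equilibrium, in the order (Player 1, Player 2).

Work backward from Player 1's decision.
- c1: Player 1 compares 3, 6, 4, 0 and picks B; Player 2 would get 3.
- c2: Player 1 compares 4, 8, 7, 9 and picks D; Player 2 would get 0.
- c3: Player 1 compares 0, 2, 4, 2 and picks C; Player 2 would get 0.
Maximizing over 3, 0, 0, Player 2 chooses c1. Subgame-perfect outcome: (B, c1) with payoffs (6, 3).

(B, c1)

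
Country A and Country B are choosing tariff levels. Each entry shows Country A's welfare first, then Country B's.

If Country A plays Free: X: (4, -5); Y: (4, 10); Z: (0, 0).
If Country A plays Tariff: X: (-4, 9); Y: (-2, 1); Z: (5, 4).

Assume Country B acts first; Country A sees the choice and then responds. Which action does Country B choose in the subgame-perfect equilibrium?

Y

Country A best-responds to each possible Country B move:
- X: BR = Free, leader payoff -5.
- Y: BR = Free, leader payoff 10.
- Z: BR = Tariff, leader payoff 4.
Country B's induced payoffs are -5, 10, 4, so Country B commits to Y. Subgame-perfect outcome: (Free, Y) with payoffs (4, 10).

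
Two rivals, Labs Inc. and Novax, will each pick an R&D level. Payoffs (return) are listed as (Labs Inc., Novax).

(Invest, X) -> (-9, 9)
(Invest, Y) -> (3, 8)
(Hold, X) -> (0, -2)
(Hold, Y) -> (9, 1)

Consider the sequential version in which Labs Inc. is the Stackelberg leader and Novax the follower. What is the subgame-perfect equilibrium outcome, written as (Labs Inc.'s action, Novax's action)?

(Hold, Y)

Novax best-responds to each possible Labs Inc. move:
- Invest → Novax plays X (best of 9, 8); Labs Inc. gets -9.
- Hold → Novax plays Y (best of -2, 1); Labs Inc. gets 9.
Among -9, 9, the best is 9 at Hold. Subgame-perfect outcome: (Hold, Y) with payoffs (9, 1).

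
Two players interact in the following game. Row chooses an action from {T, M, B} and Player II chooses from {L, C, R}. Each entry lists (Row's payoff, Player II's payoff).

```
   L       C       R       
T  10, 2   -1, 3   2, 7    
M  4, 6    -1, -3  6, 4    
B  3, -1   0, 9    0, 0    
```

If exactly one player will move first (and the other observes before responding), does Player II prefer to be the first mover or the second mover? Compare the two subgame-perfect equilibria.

If Row leads: Player II's best replies are T→R, M→L, B→C; Row's induced payoffs 2, 4, 0; outcome (M, L), payoffs (4, 6).
If Player II leads: Row's best replies are L→T, C→B, R→M; Player II's induced payoffs 2, 9, 4; outcome (B, C), payoffs (0, 9).
Player II gets 9 moving first and 6 moving second, so Player II prefers to move first.

first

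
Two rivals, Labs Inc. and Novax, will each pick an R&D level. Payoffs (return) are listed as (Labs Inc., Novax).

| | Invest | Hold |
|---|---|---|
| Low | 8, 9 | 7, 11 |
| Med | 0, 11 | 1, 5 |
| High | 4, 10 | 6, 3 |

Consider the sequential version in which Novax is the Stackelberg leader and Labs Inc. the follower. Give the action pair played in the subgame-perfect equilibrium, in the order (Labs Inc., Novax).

Solve by backward induction (Novax leads).
- Invest: Labs Inc. compares 8, 0, 4 and picks Low; Novax would get 9.
- Hold: Labs Inc. compares 7, 1, 6 and picks Low; Novax would get 11.
Novax's induced payoffs are 9, 11, so Novax commits to Hold. Subgame-perfect outcome: (Low, Hold) with payoffs (7, 11).

(Low, Hold)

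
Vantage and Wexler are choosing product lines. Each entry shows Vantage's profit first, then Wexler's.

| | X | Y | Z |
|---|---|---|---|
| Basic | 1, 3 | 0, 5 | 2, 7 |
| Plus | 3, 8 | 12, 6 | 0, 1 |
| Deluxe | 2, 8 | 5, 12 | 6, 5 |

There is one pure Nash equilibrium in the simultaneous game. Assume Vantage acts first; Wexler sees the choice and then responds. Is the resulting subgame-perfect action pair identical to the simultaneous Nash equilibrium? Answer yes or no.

no

Backward induction with Vantage moving first.
- Basic → Wexler plays Z (best of 3, 5, 7); Vantage gets 2.
- Plus → Wexler plays X (best of 8, 6, 1); Vantage gets 3.
- Deluxe → Wexler plays Y (best of 8, 12, 5); Vantage gets 5.
Vantage's induced payoffs are 2, 3, 5, so Vantage commits to Deluxe. Subgame-perfect outcome: (Deluxe, Y) with payoffs (5, 12).
Now find the simultaneous Nash equilibrium.
Vantage's best replies: X→Plus; Y→Plus; Z→Deluxe.
Wexler's best replies: Basic→Z; Plus→X; Deluxe→Y.
The unique mutual best reply is (Plus, X), giving (3, 8).
Sequential outcome (Deluxe, Y) differs from the Nash profile (Plus, X).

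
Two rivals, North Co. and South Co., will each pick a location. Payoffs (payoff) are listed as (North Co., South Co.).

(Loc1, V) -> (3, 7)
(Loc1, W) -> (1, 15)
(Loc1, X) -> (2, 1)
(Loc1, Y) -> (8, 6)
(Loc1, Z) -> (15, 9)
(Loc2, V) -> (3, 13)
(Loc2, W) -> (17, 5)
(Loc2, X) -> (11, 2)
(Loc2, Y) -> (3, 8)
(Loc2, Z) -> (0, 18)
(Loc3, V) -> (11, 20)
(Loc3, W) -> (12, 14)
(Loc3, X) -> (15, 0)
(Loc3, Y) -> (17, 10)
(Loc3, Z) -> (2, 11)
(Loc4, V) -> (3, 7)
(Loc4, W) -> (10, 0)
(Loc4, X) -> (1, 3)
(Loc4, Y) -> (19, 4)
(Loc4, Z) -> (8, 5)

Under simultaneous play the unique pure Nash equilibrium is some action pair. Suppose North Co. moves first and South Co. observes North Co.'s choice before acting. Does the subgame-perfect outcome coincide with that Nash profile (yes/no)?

Backward induction with North Co. moving first.
- Loc1: BR = W, leader payoff 1.
- Loc2: BR = Z, leader payoff 0.
- Loc3: BR = V, leader payoff 11.
- Loc4: BR = V, leader payoff 3.
Among 1, 0, 11, 3, the best is 11 at Loc3. Subgame-perfect outcome: (Loc3, V) with payoffs (11, 20).
Now find the simultaneous Nash equilibrium.
North Co.'s best replies: V→Loc3; W→Loc2; X→Loc3; Y→Loc4; Z→Loc1.
South Co.'s best replies: Loc1→W; Loc2→Z; Loc3→V; Loc4→V.
Only (Loc3, V) has each player best-responding; Nash payoffs (11, 20).
Sequential outcome (Loc3, V) coincides with the Nash profile (Loc3, V).

yes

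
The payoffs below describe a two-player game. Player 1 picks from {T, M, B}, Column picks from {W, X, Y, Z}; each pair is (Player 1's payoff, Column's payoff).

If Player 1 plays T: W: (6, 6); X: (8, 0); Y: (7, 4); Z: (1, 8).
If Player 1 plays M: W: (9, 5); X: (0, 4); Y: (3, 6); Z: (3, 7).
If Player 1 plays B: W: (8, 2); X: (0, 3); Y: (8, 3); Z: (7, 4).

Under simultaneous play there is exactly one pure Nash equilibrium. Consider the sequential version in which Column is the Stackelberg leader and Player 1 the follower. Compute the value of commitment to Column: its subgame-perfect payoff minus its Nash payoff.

Solve by backward induction (Column leads).
- W: BR = M, leader payoff 5.
- X: BR = T, leader payoff 0.
- Y: BR = B, leader payoff 3.
- Z: BR = B, leader payoff 4.
Maximizing over 5, 0, 3, 4, Column chooses W. Subgame-perfect outcome: (M, W) with payoffs (9, 5).
Under simultaneous play:
Player 1's best replies: W→M; X→T; Y→B; Z→B.
Column's best replies: T→Z; M→Z; B→Z.
The unique mutual best reply is (B, Z), giving (7, 4).
Column's commitment gain: 5 − 4 = 1.

1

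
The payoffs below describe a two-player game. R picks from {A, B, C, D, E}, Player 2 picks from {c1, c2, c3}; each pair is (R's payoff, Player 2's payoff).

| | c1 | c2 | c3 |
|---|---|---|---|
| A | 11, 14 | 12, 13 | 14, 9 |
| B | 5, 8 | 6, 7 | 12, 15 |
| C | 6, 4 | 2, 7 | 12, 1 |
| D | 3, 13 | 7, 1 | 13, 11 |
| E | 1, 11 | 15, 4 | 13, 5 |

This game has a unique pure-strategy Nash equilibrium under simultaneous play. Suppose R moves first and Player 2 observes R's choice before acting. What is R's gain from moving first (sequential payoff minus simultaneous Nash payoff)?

Work backward from Player 2's decision.
- A → Player 2 plays c1 (best of 14, 13, 9); R gets 11.
- B → Player 2 plays c3 (best of 8, 7, 15); R gets 12.
- C → Player 2 plays c2 (best of 4, 7, 1); R gets 2.
- D → Player 2 plays c1 (best of 13, 1, 11); R gets 3.
- E → Player 2 plays c1 (best of 11, 4, 5); R gets 1.
R's induced payoffs are 11, 12, 2, 3, 1, so R commits to B. Subgame-perfect outcome: (B, c3) with payoffs (12, 15).
Now find the simultaneous Nash equilibrium.
R's best replies: c1→A; c2→E; c3→A.
Player 2's best replies: A→c1; B→c3; C→c2; D→c1; E→c1.
Only (A, c1) has each player best-responding; Nash payoffs (11, 14).
R's commitment gain: 12 − 11 = 1.

1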